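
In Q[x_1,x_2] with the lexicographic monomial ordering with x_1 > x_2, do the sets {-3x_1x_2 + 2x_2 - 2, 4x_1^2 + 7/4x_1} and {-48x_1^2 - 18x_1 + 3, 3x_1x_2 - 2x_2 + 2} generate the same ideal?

Since reduced Gröbner bases are canonical representatives of ideals under a given ordering, it suffices to compute and compare them.
Buchberger on the first generating set:
f_1 = -3x_1x_2 + 2x_2 - 2, LT = x_1x_2.
f_2 = 4x_1^2 + 7/4x_1, LT = x_1^2.

S(f_1,f_2): lcm = x_1^2x_2. S = -53/48x_1x_2 + 2/3x_1.
  reduce S modulo (f_1, f_2):
  remainder 2/3x_1 - 53/72x_2 + 53/72 ≠ 0; add g_3 = 2/3x_1 - 53/72x_2 + 53/72 to the basis.

S(f_1,g_3): lcm = x_1x_2. S = 53/48x_2^2 - 85/48x_2 + 2/3.
  reduce S modulo (f_1, f_2, g_3):
  remainder 53/48x_2^2 - 85/48x_2 + 2/3 ≠ 0; add g_4 = 53/48x_2^2 - 85/48x_2 + 2/3 to the basis.

The other S-polynomials (S(f_2,g_3), S(f_1,g_4), S(f_2,g_4), S(g_3,g_4)) all reduce to 0 modulo the current basis, so we have a Gröbner basis.
Inter-reduce: drop elements whose leading term is divisible by another's, tail-reduce, and make monic.
Reduced Gröbner basis: {x_1 - 53/48x_2 + 53/48, x_2^2 - 85/53x_2 + 32/53}.

Buchberger on the second generating set:
h_1 = -48x_1^2 - 18x_1 + 3, LT = x_1^2.
h_2 = 3x_1x_2 - 2x_2 + 2, LT = x_1x_2.

S(h_1,h_2): lcm = x_1^2x_2. S = 25/24x_1x_2 - 2/3x_1 - 1/16x_2.
  reduce S modulo (h_1, h_2):
  remainder -2/3x_1 + 91/144x_2 - 25/36 ≠ 0; add k_3 = -2/3x_1 + 91/144x_2 - 25/36 to the basis.

S(h_2,k_3): lcm = x_1x_2. S = 91/96x_2^2 - 41/24x_2 + 2/3.
  reduce S modulo (h_1, h_2, k_3):
  remainder 91/96x_2^2 - 41/24x_2 + 2/3 ≠ 0; add k_4 = 91/96x_2^2 - 41/24x_2 + 2/3 to the basis.

The other S-polynomials (S(h_1,k_3), S(h_1,k_4), S(h_2,k_4), S(k_3,k_4)) all reduce to 0 modulo the current basis, so we have a Gröbner basis.
Inter-reduce: drop elements whose leading term is divisible by another's, tail-reduce, and make monic.
Reduced Gröbner basis: {x_1 - 91/96x_2 + 25/24, x_2^2 - 164/91x_2 + 64/91}.

These differ, so the ideals are not equal.

No, the ideals differ.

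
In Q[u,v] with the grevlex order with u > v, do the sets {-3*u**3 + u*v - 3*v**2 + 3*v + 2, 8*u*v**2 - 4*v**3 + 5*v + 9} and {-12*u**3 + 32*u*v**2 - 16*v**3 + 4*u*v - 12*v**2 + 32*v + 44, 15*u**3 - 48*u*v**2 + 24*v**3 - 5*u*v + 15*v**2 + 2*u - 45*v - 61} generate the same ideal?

For a fixed monomial order, each ideal has a unique reduced Gröbner basis; comparing bases decides equality.
Buchberger on the first generating set:
f_1 = -3*u**3 + u*v - 3*v**2 + 3*v + 2, LT = u**3.
f_2 = 8*u*v**2 - 4*v**3 + 5*v + 9, LT = u*v**2.

S(f_1,f_2): lcm = u**3*v**2. S = 1/2*u**2*v**3 - 1/3*u*v**3 + v**4 - 5/8*u**2*v - v**3 - 9/8*u**2 - 2/3*v**2.
  leading term u**2*v**3: subtract (1/16*u*v)·f_2 from 1/2*u**2*v**3 - 1/3*u*v**3 + v**4 - 5/8*u**2*v - v**3 - 9/8*u**2 - 2/3*v**2 → 1/4*u*v**4 - 1/3*u*v**3 + v**4 - 5/8*u**2*v - 5/16*u*v**2 - v**3 - 9/8*u**2 - 9/16*u*v - 2/3*v**2
  leading term u*v**4: subtract (1/32*v**2)·f_2 from 1/4*u*v**4 - 1/3*u*v**3 + v**4 - 5/8*u**2*v - 5/16*u*v**2 - v**3 - 9/8*u**2 - 9/16*u*v - 2/3*v**2 → 1/8*v**5 - 1/3*u*v**3 + v**4 - 5/8*u**2*v - 5/16*u*v**2 - 37/32*v**3 - 9/8*u**2 - 9/16*u*v - 91/96*v**2
  leading term v**5: no divisor's leading term divides it; move 1/8*v**5 to the remainder.
  leading term u*v**3: subtract (-1/24*v)·f_2 from -1/3*u*v**3 + v**4 - 5/8*u**2*v - 5/16*u*v**2 - 37/32*v**3 - 9/8*u**2 - 9/16*u*v - 91/96*v**2 → 5/6*v**4 - 5/8*u**2*v - 5/16*u*v**2 - 37/32*v**3 - 9/8*u**2 - 9/16*u*v - 71/96*v**2 + 3/8*v
  leading term v**4: no divisor's leading term divides it; move 5/6*v**4 to the remainder.
  leading term u**2*v: no divisor's leading term divides it; move -5/8*u**2*v to the remainder.
  leading term u*v**2: subtract (-5/128)·f_2 from -5/16*u*v**2 - 37/32*v**3 - 9/8*u**2 - 9/16*u*v - 71/96*v**2 + 3/8*v → -21/16*v**3 - 9/8*u**2 - 9/16*u*v - 71/96*v**2 + 73/128*v + 45/128
  leading term v**3: no divisor's leading term divides it; move -21/16*v**3 to the remainder.
  leading term u**2: no divisor's leading term divides it; move -9/8*u**2 to the remainder.
  leading term u*v: no divisor's leading term divides it; move -9/16*u*v to the remainder.
  leading term v**2: no divisor's leading term divides it; move -71/96*v**2 to the remainder.
  leading term v: no divisor's leading term divides it; move 73/128*v to the remainder.
  leading term 1: no divisor's leading term divides it; move 45/128 to the remainder.
  remainder 1/8*v**5 + 5/6*v**4 - 5/8*u**2*v - 21/16*v**3 - 9/8*u**2 - 9/16*u*v - 71/96*v**2 + 73/128*v + 45/128 ≠ 0; add g_3 = 1/8*v**5 + 5/6*v**4 - 5/8*u**2*v - 21/16*v**3 - 9/8*u**2 - 9/16*u*v - 71/96*v**2 + 73/128*v + 45/128 to the basis.

The other S-polynomials (S(f_1,g_3), S(f_2,g_3)) all reduce to 0 modulo the current basis, so we have a Gröbner basis.
Inter-reduce: drop elements whose leading term is divisible by another's, tail-reduce, and make monic.
Reduced Gröbner basis: {v**5 + 20/3*v**4 - 5*u**2*v - 21/2*v**3 - 9*u**2 - 9/2*u*v - 71/12*v**2 + 73/16*v + 45/16, u**3 - 1/3*u*v + v**2 - v - 2/3, u*v**2 - 1/2*v**3 + 5/8*v + 9/8}.

Buchberger on the second generating set:
h_1 = -12*u**3 + 32*u*v**2 - 16*v**3 + 4*u*v - 12*v**2 + 32*v + 44, LT = u**3.
h_2 = 15*u**3 - 48*u*v**2 + 24*v**3 - 5*u*v + 15*v**2 + 2*u - 45*v - 61, LT = u**3.

S(h_1,h_2): lcm = u**3. S = 8/15*u*v**2 - 4/15*v**3 - 2/15*u + 1/3*v + 2/5.
  leading term u*v**2: no divisor's leading term divides it; move 8/15*u*v**2 to the remainder.
  leading term v**3: no divisor's leading term divides it; move -4/15*v**3 to the remainder.
  leading term u: no divisor's leading term divides it; move -2/15*u to the remainder.
  leading term v: no divisor's leading term divides it; move 1/3*v to the remainder.
  leading term 1: no divisor's leading term divides it; move 2/5 to the remainder.
  remainder 8/15*u*v**2 - 4/15*v**3 - 2/15*u + 1/3*v + 2/5 ≠ 0; add k_3 = 8/15*u*v**2 - 4/15*v**3 - 2/15*u + 1/3*v + 2/5 to the basis.

S(h_1,k_3): lcm = u**3*v**2. S = 1/2*u**2*v**3 - 8/3*u*v**4 + 4/3*v**5 - 1/3*u*v**3 + v**4 + 1/4*u**3 - 5/8*u**2*v - 8/3*v**3 - 3/4*u**2 - 11/3*v**2.
  leading term u**2*v**3: subtract (15/16*u*v)·k_3 from 1/2*u**2*v**3 - 8/3*u*v**4 + 4/3*v**5 - 1/3*u*v**3 + v**4 + 1/4*u**3 - 5/8*u**2*v - 8/3*v**3 - 3/4*u**2 - 11/3*v**2 → -29/12*u*v**4 + 4/3*v**5 - 1/3*u*v**3 + v**4 + 1/4*u**3 - 1/2*u**2*v - 5/16*u*v**2 - 8/3*v**3 - 3/4*u**2 - 3/8*u*v - 11/3*v**2
  leading term u*v**4: subtract (-145/32*v**2)·k_3 from -29/12*u*v**4 + 4/3*v**5 - 1/3*u*v**3 + v**4 + 1/4*u**3 - 1/2*u**2*v - 5/16*u*v**2 - 8/3*v**3 - 3/4*u**2 - 3/8*u*v - 11/3*v**2 → 1/8*v**5 - 1/3*u*v**3 + v**4 + 1/4*u**3 - 1/2*u**2*v - 11/12*u*v**2 - 37/32*v**3 - 3/4*u**2 - 3/8*u*v - 89/48*v**2
  leading term v**5: no divisor's leading term divides it; move 1/8*v**5 to the remainder.
  leading term u*v**3: subtract (-5/8*v)·k_3 from -1/3*u*v**3 + v**4 + 1/4*u**3 - 1/2*u**2*v - 11/12*u*v**2 - 37/32*v**3 - 3/4*u**2 - 3/8*u*v - 89/48*v**2 → 5/6*v**4 + 1/4*u**3 - 1/2*u**2*v - 11/12*u*v**2 - 37/32*v**3 - 3/4*u**2 - 11/24*u*v - 79/48*v**2 + 1/4*v
  leading term v**4: no divisor's leading term divides it; move 5/6*v**4 to the remainder.
  leading term u**3: subtract (-1/48)·h_1 from 1/4*u**3 - 1/2*u**2*v - 11/12*u*v**2 - 37/32*v**3 - 3/4*u**2 - 11/24*u*v - 79/48*v**2 + 1/4*v → -1/2*u**2*v - 1/4*u*v**2 - 143/96*v**3 - 3/4*u**2 - 3/8*u*v - 91/48*v**2 + 11/12*v + 11/12
  leading term u**2*v: no divisor's leading term divides it; move -1/2*u**2*v to the remainder.
  leading term u*v**2: subtract (-15/32)·k_3 from -1/4*u*v**2 - 143/96*v**3 - 3/4*u**2 - 3/8*u*v - 91/48*v**2 + 11/12*v + 11/12 → -155/96*v**3 - 3/4*u**2 - 3/8*u*v - 91/48*v**2 - 1/16*u + 103/96*v + 53/48
  leading term v**3: no divisor's leading term divides it; move -155/96*v**3 to the remainder.
  leading term u**2: no divisor's leading term divides it; move -3/4*u**2 to the remainder.
  leading term u*v: no divisor's leading term divides it; move -3/8*u*v to the remainder.
  leading term v**2: no divisor's leading term divides it; move -91/48*v**2 to the remainder.
  leading term u: no divisor's leading term divides it; move -1/16*u to the remainder.
  leading term v: no divisor's leading term divides it; move 103/96*v to the remainder.
  leading term 1: no divisor's leading term divides it; move 53/48 to the remainder.
  remainder 1/8*v**5 + 5/6*v**4 - 1/2*u**2*v - 155/96*v**3 - 3/4*u**2 - 3/8*u*v - 91/48*v**2 - 1/16*u + 103/96*v + 53/48 ≠ 0; add k_4 = 1/8*v**5 + 5/6*v**4 - 1/2*u**2*v - 155/96*v**3 - 3/4*u**2 - 3/8*u*v - 91/48*v**2 - 1/16*u + 103/96*v + 53/48 to the basis.

The other S-polynomials (S(h_2,k_3), S(h_1,k_4), S(h_2,k_4), S(k_3,k_4)) all reduce to 0 modulo the current basis, so we have a Gröbner basis.
Inter-reduce: drop elements whose leading term is divisible by another's, tail-reduce, and make monic.
Reduced Gröbner basis: {v**5 + 20/3*v**4 - 4*u**2*v - 155/12*v**3 - 6*u**2 - 3*u*v - 91/6*v**2 - 1/2*u + 103/12*v + 53/6, u**3 - 1/3*u*v + v**2 - 2/3*u - v - 5/3, u*v**2 - 1/2*v**3 - 1/4*u + 5/8*v + 3/4}.

These differ, so the ideals are not equal.

No, the ideals differ.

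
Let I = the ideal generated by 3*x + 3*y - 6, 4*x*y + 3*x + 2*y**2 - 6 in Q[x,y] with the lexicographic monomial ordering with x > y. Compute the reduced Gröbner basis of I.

G = {x + y - 2, y**2 - 5/2*y}

f_1 = 3*x + 3*y - 6, LT = x.
f_2 = 4*x*y + 3*x + 2*y**2 - 6, LT = x*y.

S(f_1,f_2): lcm = x*y. S = -3/4*x + 1/2*y**2 - 2*y + 3/2.
  leading term x: subtract (-1/4)·f_1 from -3/4*x + 1/2*y**2 - 2*y + 3/2 → 1/2*y**2 - 5/4*y
  leading term y**2: no divisor's leading term divides it; move 1/2*y**2 to the remainder.
  leading term y: no divisor's leading term divides it; move -5/4*y to the remainder.
  remainder 1/2*y**2 - 5/4*y ≠ 0; add g_3 = 1/2*y**2 - 5/4*y to the basis.

S(f_1,g_3): leading monomials are coprime, so the S-polynomial reduces to 0 (Buchberger's first criterion).
S(f_2,g_3): lcm = x*y**2. S = 13/4*x*y + 1/2*y**3 - 3/2*y.
  leading term x*y: subtract (13/12*y)·f_1 from 13/4*x*y + 1/2*y**3 - 3/2*y → 1/2*y**3 - 13/4*y**2 + 5*y
  leading term y**3: subtract (y)·g_3 from 1/2*y**3 - 13/4*y**2 + 5*y → -2*y**2 + 5*y
  leading term y**2: subtract (-4)·g_3 from -2*y**2 + 5*y → 0
  remainder 0.

Every S-polynomial of the final basis reduces to 0, so we have a Gröbner basis.
Inter-reduce: drop elements whose leading term is divisible by another's, tail-reduce, and make monic.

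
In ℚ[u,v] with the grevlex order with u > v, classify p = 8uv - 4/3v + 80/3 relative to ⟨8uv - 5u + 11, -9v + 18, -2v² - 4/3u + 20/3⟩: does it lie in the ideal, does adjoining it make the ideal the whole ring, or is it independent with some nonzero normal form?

First compute the reduced Gröbner basis of I by Buchberger's algorithm.
f_1 = 8uv - 5u + 11, LT = uv.
f_2 = -9v + 18, LT = v.
f_3 = -2v² - 4/3u + 20/3, LT = v².

S(f_1,f_2): lcm = uv. S = 11/8u + 11/8.
  leading term u: no divisor's leading term divides it; move 11/8u to the remainder.
  leading term 1: no divisor's leading term divides it; move 11/8 to the remainder.
  remainder 11/8u + 11/8 ≠ 0; add h_4 = 11/8u + 11/8 to the basis.

S(f_1,f_3): lcm = uv². S = -⅔u² - ⅝uv + 10/3u + 11/8v.
  leading term u²: subtract (-16/33u)·h_4 from -⅔u² - ⅝uv + 10/3u + 11/8v → -⅝uv + 4u + 11/8v
  leading term uv: subtract (-5/64)·f_1 from -⅝uv + 4u + 11/8v → 231/64u + 11/8v + 55/64
  leading term u: subtract (21/8)·h_4 from 231/64u + 11/8v + 55/64 → 11/8v - 11/4
  leading term v: subtract (-11/72)·f_2 from 11/8v - 11/4 → 0
  remainder 0.

S(f_2,f_3): lcm = v². S = -⅔u - 2v + 10/3.
  leading term u: subtract (-16/33)·h_4 from -⅔u - 2v + 10/3 → -2v + 4
  leading term v: subtract (2/9)·f_2 from -2v + 4 → 0
  remainder 0.

S(f_1,h_4): lcm = uv. S = -⅝u - v + 11/8.
  leading term u: subtract (-5/11)·h_4 from -⅝u - v + 11/8 → -v + 2
  leading term v: subtract (1/9)·f_2 from -v + 2 → 0
  remainder 0.

S(f_2,h_4): leading monomials are coprime, so the S-polynomial reduces to 0 (Buchberger's first criterion).
S(f_3,h_4): leading monomials are coprime, so the S-polynomial reduces to 0 (Buchberger's first criterion).
Every S-polynomial of the final basis reduces to 0, so we have a Gröbner basis.
Inter-reduce: drop elements whose leading term is divisible by another's, tail-reduce, and make monic.
Reduced Gröbner basis: {u + 1, v - 2}.
Label its elements g_1 = u + 1, g_2 = v - 2.

Reduce p = 8uv - 4/3v + 80/3 modulo G:
  leading term uv: subtract (8v)·g_1 from 8uv - 4/3v + 80/3 → -28/3v + 80/3
  leading term v: subtract (-28/3)·g_2 from -28/3v + 80/3 → 8
  leading term 1: no divisor's leading term divides it; move 8 to the remainder.
  normal form = 8.
The normal form is nonzero, so p ∉ I. Since p minus its normal form lies in I, I + (p) = I + (r) where r = 8; decide whether this ideal is the whole ring.
Here r = 8 is a nonzero constant, hence a unit: 1 ∈ I + (p), the Gröbner basis of I + (p) is {1}, and the enlarged system has no common solution — adjoining p is inconsistent.

The remainder on division by a Gröbner basis is unique — it is the normal form.

Adjoining 8uv - 4/3v + 80/3 makes the ideal the whole ring: the system is inconsistent.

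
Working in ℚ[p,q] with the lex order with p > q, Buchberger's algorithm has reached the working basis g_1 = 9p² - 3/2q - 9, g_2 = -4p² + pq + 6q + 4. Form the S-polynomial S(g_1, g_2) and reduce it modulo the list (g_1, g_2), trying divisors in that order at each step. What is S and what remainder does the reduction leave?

S(g_1, g_2) = ¼pq + 4/3q; remainder on division = ¼pq + 4/3q.

lcm(LM(g_1), LM(g_2)) = p².
S = (lcm/LT(g_1))·g_1 − (lcm/LT(g_2))·g_2 = ¼pq + 4/3q.
Reduce S modulo (g_1, g_2) in that order:
  leading term pq: no divisor's leading term divides it; move ¼pq to the remainder.
  leading term q: no divisor's leading term divides it; move 4/3q to the remainder.
The remainder ¼pq + 4/3q is nonzero, so it would be added as the next basis element.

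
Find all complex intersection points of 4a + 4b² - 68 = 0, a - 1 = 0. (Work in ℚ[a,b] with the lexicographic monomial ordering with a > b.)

{(1, -4), (1, 4)}

Compute a lex Gröbner basis by Buchberger's algorithm.
f_1 = 4a + 4b² - 68, LT = a.
f_2 = a - 1, LT = a.

S(f_1,f_2): lcm = a. S = b² - 16.
  reduce S modulo (f_1, f_2):
  remainder b² - 16 ≠ 0; add h_3 = b² - 16 to the basis.

The other S-polynomials (S(f_1,h_3), S(f_2,h_3)) all reduce to 0 modulo the current basis, so we have a Gröbner basis.
Inter-reduce: drop elements whose leading term is divisible by another's, tail-reduce, and make monic.
Reduced Gröbner basis: {a - 1, b² - 16}.

Since the basis is lex-ordered, b² - 16 is univariate in b. Its roots are {-4, 4}. Back-substituting each root into the other basis elements fixes the other coordinates.
  b = -4: the earlier basis element becomes a - 1 = 0, giving a = 1 — point (1, -4).
  b = 4: the earlier basis element becomes a - 1 = 0, giving a = 1 — point (1, 4).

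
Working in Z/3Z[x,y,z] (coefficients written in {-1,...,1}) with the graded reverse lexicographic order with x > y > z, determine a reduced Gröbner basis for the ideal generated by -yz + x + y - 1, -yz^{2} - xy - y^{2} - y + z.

G = {xz^{2} + x^{2} - y^{2} - xz + z^{2} - x, xy + y^{2} + xz + x - y + z - 1, yz - x - y + 1}

f_1 = -yz + x + y - 1, LT = yz.
f_2 = -yz^{2} - xy - y^{2} - y + z, LT = yz^{2}.

S(f_1,f_2): lcm = yz^{2}. S = -xy - y^{2} - xz - yz - y - z.
  leading term xy: no divisor's leading term divides it; move -xy to the remainder.
  leading term y^{2}: no divisor's leading term divides it; move -y^{2} to the remainder.
  leading term xz: no divisor's leading term divides it; move -xz to the remainder.
  leading term yz: subtract (1)·f_1 from -yz - y - z → -x + y - z + 1
  leading term x: no divisor's leading term divides it; move -x to the remainder.
  leading term y: no divisor's leading term divides it; move y to the remainder.
  leading term z: no divisor's leading term divides it; move -z to the remainder.
  leading term 1: no divisor's leading term divides it; move 1 to the remainder.
  remainder -xy - y^{2} - xz - x + y - z + 1 ≠ 0; add g_3 = -xy - y^{2} - xz - x + y - z + 1 to the basis.

S(f_1,g_3): lcm = xyz. S = -y^{2}z - xz^{2} - x^{2} - xy - xz + yz - z^{2} + x + z.
  leading term y^{2}z: subtract (y)·f_1 from -y^{2}z - xz^{2} - x^{2} - xy - xz + yz - z^{2} + x + z → -xz^{2} - x^{2} + xy - y^{2} - xz + yz - z^{2} + x + y + z
  leading term xz^{2}: no divisor's leading term divides it; move -xz^{2} to the remainder.
  leading term x^{2}: no divisor's leading term divides it; move -x^{2} to the remainder.
  leading term xy: subtract (-1)·g_3 from xy - y^{2} - xz + yz - z^{2} + x + y + z → y^{2} + xz + yz - z^{2} - y + 1
  leading term y^{2}: no divisor's leading term divides it; move y^{2} to the remainder.
  leading term xz: no divisor's leading term divides it; move xz to the remainder.
  leading term yz: subtract (-1)·f_1 from yz - z^{2} - y + 1 → -z^{2} + x
  leading term z^{2}: no divisor's leading term divides it; move -z^{2} to the remainder.
  leading term x: no divisor's leading term divides it; move x to the remainder.
  remainder -xz^{2} - x^{2} + y^{2} + xz - z^{2} + x ≠ 0; add g_4 = -xz^{2} - x^{2} + y^{2} + xz - z^{2} + x to the basis.

The other S-polynomials (S(f_2,g_3), S(f_1,g_4), S(f_2,g_4), S(g_3,g_4)) all reduce to 0 modulo the current basis, so we have a Gröbner basis.
Inter-reduce: drop elements whose leading term is divisible by another's, tail-reduce, and make monic.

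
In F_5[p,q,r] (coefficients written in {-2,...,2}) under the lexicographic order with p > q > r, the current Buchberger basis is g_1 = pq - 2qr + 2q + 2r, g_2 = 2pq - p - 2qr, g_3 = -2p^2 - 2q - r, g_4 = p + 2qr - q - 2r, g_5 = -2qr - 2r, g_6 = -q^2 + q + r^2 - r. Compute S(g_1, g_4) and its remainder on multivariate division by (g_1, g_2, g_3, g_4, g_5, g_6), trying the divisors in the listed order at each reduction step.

lcm(LM(g_1), LM(g_4)) = pq.
S = (lcm/LT(g_1))·g_1 − (lcm/LT(g_4))·g_4 = -2q^2r + q^2 + 2q + 2r.
Reduce S modulo (g_1, g_2, g_3, g_4, g_5, g_6) in that order:
  leading term q^2r: subtract (q)·g_5 from -2q^2r + q^2 + 2q + 2r → q^2 + 2qr + 2q + 2r
  leading term q^2: subtract (-1)·g_6 from q^2 + 2qr + 2q + 2r → 2qr - 2q + r^2 + r
  leading term qr: subtract (-1)·g_5 from 2qr - 2q + r^2 + r → -2q + r^2 - r
  leading term q: no divisor's leading term divides it; move -2q to the remainder.
  leading term r^2: no divisor's leading term divides it; move r^2 to the remainder.
  leading term r: no divisor's leading term divides it; move -r to the remainder.
The remainder -2q + r^2 - r is nonzero, so it would be added as the next basis element.

S(g_1, g_4) = -2q^2r + q^2 + 2q + 2r; remainder on division = -2q + r^2 - r.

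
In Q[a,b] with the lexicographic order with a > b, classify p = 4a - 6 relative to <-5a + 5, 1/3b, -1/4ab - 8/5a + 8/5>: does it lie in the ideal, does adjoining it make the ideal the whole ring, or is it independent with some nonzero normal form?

Adjoining 4a - 6 makes the ideal the whole ring: the system is inconsistent.

First compute the reduced Gröbner basis of I by Buchberger's algorithm.
f_1 = -5a + 5, LT = a.
f_2 = 1/3b, LT = b.
f_3 = -1/4ab - 8/5a + 8/5, LT = ab.

The S-polynomials (S(f_1,f_2), S(f_1,f_3), S(f_2,f_3)) all reduce to 0 modulo the current basis, so we have a Gröbner basis.
Inter-reduce: drop elements whose leading term is divisible by another's, tail-reduce, and make monic.
Reduced Gröbner basis: {a - 1, b}.
Label its elements g_1 = a - 1, g_2 = b.

Reduce p = 4a - 6 modulo G:
  leading term a: subtract (4)·g_1 from 4a - 6 → -2
  leading term 1: no divisor's leading term divides it; move -2 to the remainder.
  normal form = -2.
The normal form is nonzero, so p ∉ I. Since p minus its normal form lies in I, I + (p) = I + (r) where r = -2; decide whether this ideal is the whole ring.
Here r = -2 is a nonzero constant, hence a unit: 1 ∈ I + (p), the Gröbner basis of I + (p) is {1}, and the enlarged system has no common solution — adjoining p is inconsistent.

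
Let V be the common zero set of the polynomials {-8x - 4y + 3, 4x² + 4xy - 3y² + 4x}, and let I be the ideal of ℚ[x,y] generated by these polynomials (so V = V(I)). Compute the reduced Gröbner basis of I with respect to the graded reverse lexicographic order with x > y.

G = {y² + ½y - 33/64, x + ½y - ⅜}

The reduced Gröbner basis is the canonical form of the ideal for this ordering.

f_1 = -8x - 4y + 3, LT = x.
f_2 = 4x² + 4xy - 3y² + 4x, LT = x².

S(f_1,f_2): lcm = x². S = -½xy + ¾y² - 11/8x.
  leading term xy: subtract (1/16y)·f_1 from -½xy + ¾y² - 11/8x → y² - 11/8x - 3/16y
  leading term y²: no divisor's leading term divides it; move y² to the remainder.
  leading term x: subtract (11/64)·f_1 from -11/8x - 3/16y → ½y - 33/64
  leading term y: no divisor's leading term divides it; move ½y to the remainder.
  leading term 1: no divisor's leading term divides it; move -33/64 to the remainder.
  remainder y² + ½y - 33/64 ≠ 0; add g_3 = y² + ½y - 33/64 to the basis.

The other S-polynomials (S(f_1,g_3), S(f_2,g_3)) all reduce to 0 modulo the current basis, so we have a Gröbner basis.
Inter-reduce: drop elements whose leading term is divisible by another's, tail-reduce, and make monic.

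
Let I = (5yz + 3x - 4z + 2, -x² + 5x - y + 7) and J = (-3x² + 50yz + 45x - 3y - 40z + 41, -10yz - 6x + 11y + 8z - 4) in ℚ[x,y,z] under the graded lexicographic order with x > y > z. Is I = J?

Equality of ideals is decidable: compute both reduced Gröbner bases (unique for the ordering) and check whether they agree.
Buchberger on the first generating set:
f_1 = 5yz + 3x - 4z + 2, LT = yz.
f_2 = -x² + 5x - y + 7, LT = x².

The S-polynomials (S(f_1,f_2)) all reduce to 0 modulo the current basis, so we have a Gröbner basis.
Inter-reduce: drop elements whose leading term is divisible by another's, tail-reduce, and make monic.
Reduced Gröbner basis: {x² - 5x + y - 7, yz + ⅗x - ⅘z + ⅖}.

Buchberger on the second generating set:
h_1 = -3x² + 50yz + 45x - 3y - 40z + 41, LT = x².
h_2 = -10yz - 6x + 11y + 8z - 4, LT = yz.

The S-polynomials (S(h_1,h_2)) all reduce to 0 modulo the current basis, so we have a Gröbner basis.
Inter-reduce: drop elements whose leading term is divisible by another's, tail-reduce, and make monic.
Reduced Gröbner basis: {x² - 5x - 52/3y - 7, yz + ⅗x - 11/10y - ⅘z + ⅖}.

These differ, so the ideals are not equal.
The choice of monomial ordering does not affect the verdict — as long as both bases are computed under the same ordering, their equality decides ideal equality.

No, the ideals differ.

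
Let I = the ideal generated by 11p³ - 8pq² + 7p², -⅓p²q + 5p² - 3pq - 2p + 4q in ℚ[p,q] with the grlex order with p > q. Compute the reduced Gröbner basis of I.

G = {p³ - 8/11pq² + 7/11p², p²q - 15p² + 9pq + 6p - 12q, q³ - 165/8p² + 23/2pq + 33/4p - 33/2q}

f_1 = 11p³ - 8pq² + 7p², LT = p³.
f_2 = -⅓p²q + 5p² - 3pq - 2p + 4q, LT = p²q.

S(f_1,f_2): lcm = p³q. S = -8/11pq³ + 15p³ - 92/11p²q - 6p² + 12pq.
  leading term pq³: no divisor's leading term divides it; move -8/11pq³ to the remainder.
  leading term p³: subtract (15/11)·f_1 from 15p³ - 92/11p²q - 6p² + 12pq → -92/11p²q + 120/11pq² - 171/11p² + 12pq
  leading term p²q: subtract (276/11)·f_2 from -92/11p²q + 120/11pq² - 171/11p² + 12pq → 120/11pq² - 141p² + 960/11pq + 552/11p - 1104/11q
  leading term pq²: no divisor's leading term divides it; move 120/11pq² to the remainder.
  leading term p²: no divisor's leading term divides it; move -141p² to the remainder.
  leading term pq: no divisor's leading term divides it; move 960/11pq to the remainder.
  leading term p: no divisor's leading term divides it; move 552/11p to the remainder.
  leading term q: no divisor's leading term divides it; move -1104/11q to the remainder.
  remainder -8/11pq³ + 120/11pq² - 141p² + 960/11pq + 552/11p - 1104/11q ≠ 0; add g_3 = -8/11pq³ + 120/11pq² - 141p² + 960/11pq + 552/11p - 1104/11q to the basis.

S(f_1,g_3): lcm = p³q³. S = -8/11pq⁵ + 15p³q² + 7/11p²q³ - 1551/8p⁴ + 120p³q + 69p³ - 138p²q.
  leading term pq⁵: subtract (q²)·g_3 from -8/11pq⁵ + 15p³q² + 7/11p²q³ - 1551/8p⁴ + 120p³q + 69p³ - 138p²q → 15p³q² + 7/11p²q³ - 120/11pq⁴ - 1551/8p⁴ + 120p³q + 141p²q² - 960/11pq³ + 69p³ - 138p²q - 552/11pq² + 1104/11q³
  leading term p³q²: subtract (15/11q²)·f_1 from 15p³q² + 7/11p²q³ - 120/11pq⁴ - 1551/8p⁴ + 120p³q + 141p²q² - 960/11pq³ + 69p³ - 138p²q - 552/11pq² + 1104/11q³ → 7/11p²q³ - 1551/8p⁴ + 120p³q + 1446/11p²q² - 960/11pq³ + 69p³ - 138p²q - 552/11pq² + 1104/11q³
  leading term p²q³: subtract (-21/11q²)·f_2 from 7/11p²q³ - 1551/8p⁴ + 120p³q + 1446/11p²q² - 960/11pq³ + 69p³ - 138p²q - 552/11pq² + 1104/11q³ → -1551/8p⁴ + 120p³q + 141p²q² - 93pq³ + 69p³ - 138p²q - 54pq² + 108q³
  leading term p⁴: subtract (-141/8p)·f_1 from -1551/8p⁴ + 120p³q + 141p²q² - 93pq³ + 69p³ - 138p²q - 54pq² + 108q³ → 120p³q - 93pq³ + 1539/8p³ - 138p²q - 54pq² + 108q³
  leading term p³q: subtract (120/11q)·f_1 from 120p³q - 93pq³ + 1539/8p³ - 138p²q - 54pq² + 108q³ → -63/11pq³ + 1539/8p³ - 2358/11p²q - 54pq² + 108q³
  leading term pq³: subtract (63/8)·g_3 from -63/11pq³ + 1539/8p³ - 2358/11p²q - 54pq² + 108q³ → 1539/8p³ - 2358/11p²q - 1539/11pq² + 108q³ + 8883/8p² - 7560/11pq - 4347/11p + 8694/11q
  leading term p³: subtract (1539/88)·f_1 from 1539/8p³ - 2358/11p²q - 1539/11pq² + 108q³ + 8883/8p² - 7560/11pq - 4347/11p + 8694/11q → -2358/11p²q + 108q³ + 21735/22p² - 7560/11pq - 4347/11p + 8694/11q
  leading term p²q: subtract (7074/11)·f_2 from -2358/11p²q + 108q³ + 21735/22p² - 7560/11pq - 4347/11p + 8694/11q → 108q³ - 4455/2p² + 1242pq + 891p - 1782q
  leading term q³: no divisor's leading term divides it; move 108q³ to the remainder.
  leading term p²: no divisor's leading term divides it; move -4455/2p² to the remainder.
  leading term pq: no divisor's leading term divides it; move 1242pq to the remainder.
  leading term p: no divisor's leading term divides it; move 891p to the remainder.
  leading term q: no divisor's leading term divides it; move -1782q to the remainder.
  remainder 108q³ - 4455/2p² + 1242pq + 891p - 1782q ≠ 0; add g_4 = 108q³ - 4455/2p² + 1242pq + 891p - 1782q to the basis.

The other S-polynomials (S(f_2,g_3), S(f_1,g_4), S(f_2,g_4), S(g_3,g_4)) all reduce to 0 modulo the current basis, so we have a Gröbner basis.
Inter-reduce: drop elements whose leading term is divisible by another's, tail-reduce, and make monic.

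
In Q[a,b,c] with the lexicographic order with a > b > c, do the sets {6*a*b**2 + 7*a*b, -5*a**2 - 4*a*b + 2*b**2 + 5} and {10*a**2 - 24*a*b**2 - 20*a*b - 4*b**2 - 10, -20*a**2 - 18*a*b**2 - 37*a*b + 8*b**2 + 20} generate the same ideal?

For a fixed monomial order, each ideal has a unique reduced Gröbner basis; comparing bases decides equality.
Buchberger on the first generating set:
f_1 = 6*a*b**2 + 7*a*b, LT = a*b**2.
f_2 = -5*a**2 - 4*a*b + 2*b**2 + 5, LT = a**2.

S(f_1,f_2): lcm = a**2*b**2. S = 7/6*a**2*b - 4/5*a*b**3 + 2/5*b**4 + b**2.
  leading term a**2*b: subtract (-7/30*b)·f_2 from 7/6*a**2*b - 4/5*a*b**3 + 2/5*b**4 + b**2 → -4/5*a*b**3 - 14/15*a*b**2 + 2/5*b**4 + 7/15*b**3 + b**2 + 7/6*b
  leading term a*b**3: subtract (-2/15*b)·f_1 from -4/5*a*b**3 - 14/15*a*b**2 + 2/5*b**4 + 7/15*b**3 + b**2 + 7/6*b → 2/5*b**4 + 7/15*b**3 + b**2 + 7/6*b
  leading term b**4: no divisor's leading term divides it; move 2/5*b**4 to the remainder.
  leading term b**3: no divisor's leading term divides it; move 7/15*b**3 to the remainder.
  leading term b**2: no divisor's leading term divides it; move b**2 to the remainder.
  leading term b: no divisor's leading term divides it; move 7/6*b to the remainder.
  remainder 2/5*b**4 + 7/15*b**3 + b**2 + 7/6*b ≠ 0; add g_3 = 2/5*b**4 + 7/15*b**3 + b**2 + 7/6*b to the basis.

S(f_1,g_3): lcm = a*b**4. S = -5/2*a*b**2 - 35/12*a*b.
  leading term a*b**2: subtract (-5/12)·f_1 from -5/2*a*b**2 - 35/12*a*b → 0
  remainder 0.

S(f_2,g_3): leading monomials are coprime, so the S-polynomial reduces to 0 (Buchberger's first criterion).
Every S-polynomial of the final basis reduces to 0, so we have a Gröbner basis.
Inter-reduce: drop elements whose leading term is divisible by another's, tail-reduce, and make monic.
Reduced Gröbner basis: {a**2 + 4/5*a*b - 2/5*b**2 - 1, a*b**2 + 7/6*a*b, b**4 + 7/6*b**3 + 5/2*b**2 + 35/12*b}.

Buchberger on the second generating set:
h_1 = 10*a**2 - 24*a*b**2 - 20*a*b - 4*b**2 - 10, LT = a**2.
h_2 = -20*a**2 - 18*a*b**2 - 37*a*b + 8*b**2 + 20, LT = a**2.

S(h_1,h_2): lcm = a**2. S = -33/10*a*b**2 - 77/20*a*b.
  leading term a*b**2: no divisor's leading term divides it; move -33/10*a*b**2 to the remainder.
  leading term a*b: no divisor's leading term divides it; move -77/20*a*b to the remainder.
  remainder -33/10*a*b**2 - 77/20*a*b ≠ 0; add k_3 = -33/10*a*b**2 - 77/20*a*b to the basis.

S(h_1,k_3): lcm = a**2*b**2. S = -7/6*a**2*b - 12/5*a*b**4 - 2*a*b**3 - 2/5*b**4 - b**2.
  leading term a**2*b: subtract (-7/60*b)·h_1 from -7/6*a**2*b - 12/5*a*b**4 - 2*a*b**3 - 2/5*b**4 - b**2 → -12/5*a*b**4 - 24/5*a*b**3 - 7/3*a*b**2 - 2/5*b**4 - 7/15*b**3 - b**2 - 7/6*b
  leading term a*b**4: subtract (8/11*b**2)·k_3 from -12/5*a*b**4 - 24/5*a*b**3 - 7/3*a*b**2 - 2/5*b**4 - 7/15*b**3 - b**2 - 7/6*b → -2*a*b**3 - 7/3*a*b**2 - 2/5*b**4 - 7/15*b**3 - b**2 - 7/6*b
  leading term a*b**3: subtract (20/33*b)·k_3 from -2*a*b**3 - 7/3*a*b**2 - 2/5*b**4 - 7/15*b**3 - b**2 - 7/6*b → -2/5*b**4 - 7/15*b**3 - b**2 - 7/6*b
  leading term b**4: no divisor's leading term divides it; move -2/5*b**4 to the remainder.
  leading term b**3: no divisor's leading term divides it; move -7/15*b**3 to the remainder.
  leading term b**2: no divisor's leading term divides it; move -b**2 to the remainder.
  leading term b: no divisor's leading term divides it; move -7/6*b to the remainder.
  remainder -2/5*b**4 - 7/15*b**3 - b**2 - 7/6*b ≠ 0; add k_4 = -2/5*b**4 - 7/15*b**3 - b**2 - 7/6*b to the basis.

S(h_2,k_3): lcm = a**2*b**2. S = -7/6*a**2*b + 9/10*a*b**4 + 37/20*a*b**3 - 2/5*b**4 - b**2.
  leading term a**2*b: subtract (-7/60*b)·h_1 from -7/6*a**2*b + 9/10*a*b**4 + 37/20*a*b**3 - 2/5*b**4 - b**2 → 9/10*a*b**4 - 19/20*a*b**3 - 7/3*a*b**2 - 2/5*b**4 - 7/15*b**3 - b**2 - 7/6*b
  leading term a*b**4: subtract (-3/11*b**2)·k_3 from 9/10*a*b**4 - 19/20*a*b**3 - 7/3*a*b**2 - 2/5*b**4 - 7/15*b**3 - b**2 - 7/6*b → -2*a*b**3 - 7/3*a*b**2 - 2/5*b**4 - 7/15*b**3 - b**2 - 7/6*b
  leading term a*b**3: subtract (20/33*b)·k_3 from -2*a*b**3 - 7/3*a*b**2 - 2/5*b**4 - 7/15*b**3 - b**2 - 7/6*b → -2/5*b**4 - 7/15*b**3 - b**2 - 7/6*b
  leading term b**4: subtract (1)·k_4 from -2/5*b**4 - 7/15*b**3 - b**2 - 7/6*b → 0
  remainder 0.

S(h_1,k_4): leading monomials are coprime, so the S-polynomial reduces to 0 (Buchberger's first criterion).
S(h_2,k_4): leading monomials are coprime, so the S-polynomial reduces to 0 (Buchberger's first criterion).
S(k_3,k_4): lcm = a*b**4. S = -5/2*a*b**2 - 35/12*a*b.
  leading term a*b**2: subtract (25/33)·k_3 from -5/2*a*b**2 - 35/12*a*b → 0
  remainder 0.

Every S-polynomial of the final basis reduces to 0, so we have a Gröbner basis.
Inter-reduce: drop elements whose leading term is divisible by another's, tail-reduce, and make monic.
Reduced Gröbner basis: {a**2 + 4/5*a*b - 2/5*b**2 - 1, a*b**2 + 7/6*a*b, b**4 + 7/6*b**3 + 5/2*b**2 + 35/12*b}.

These coincide, so the ideals are equal.

Yes, the ideals are equal.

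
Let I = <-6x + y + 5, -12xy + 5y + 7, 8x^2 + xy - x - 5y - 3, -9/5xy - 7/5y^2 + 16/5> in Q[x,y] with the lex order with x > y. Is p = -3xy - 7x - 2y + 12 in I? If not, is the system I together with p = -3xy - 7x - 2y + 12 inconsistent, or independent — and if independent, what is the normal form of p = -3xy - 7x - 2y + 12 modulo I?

-3xy - 7x - 2y + 12 lies in I (it reduces to 0).

First compute the reduced Gröbner basis of I by Buchberger's algorithm.
f_1 = -6x + y + 5, LT = x.
f_2 = -12xy + 5y + 7, LT = xy.
f_3 = 8x^2 + xy - x - 5y - 3, LT = x^2.
f_4 = -9/5xy - 7/5y^2 + 16/5, LT = xy.

S(f_1,f_2): lcm = xy. S = -1/6y^2 - 5/12y + 7/12.
  leading term y^2: no divisor's leading term divides it; move -1/6y^2 to the remainder.
  leading term y: no divisor's leading term divides it; move -5/12y to the remainder.
  leading term 1: no divisor's leading term divides it; move 7/12 to the remainder.
  remainder -1/6y^2 - 5/12y + 7/12 ≠ 0; add h_5 = -1/6y^2 - 5/12y + 7/12 to the basis.

S(f_1,f_3): lcm = x^2. S = -7/24xy - 17/24x + 5/8y + 3/8.
  leading term xy: subtract (7/144y)·f_1 from -7/24xy - 17/24x + 5/8y + 3/8 → -17/24x - 7/144y^2 + 55/144y + 3/8
  leading term x: subtract (17/144)·f_1 from -17/24x - 7/144y^2 + 55/144y + 3/8 → -7/144y^2 + 19/72y - 31/144
  leading term y^2: subtract (7/24)·h_5 from -7/144y^2 + 19/72y - 31/144 → 37/96y - 37/96
  leading term y: no divisor's leading term divides it; move 37/96y to the remainder.
  leading term 1: no divisor's leading term divides it; move -37/96 to the remainder.
  remainder 37/96y - 37/96 ≠ 0; add h_6 = 37/96y - 37/96 to the basis.

S(f_1,f_4): lcm = xy. S = -17/18y^2 - 5/6y + 16/9.
  leading term y^2: subtract (17/3)·h_5 from -17/18y^2 - 5/6y + 16/9 → 55/36y - 55/36
  leading term y: subtract (440/111)·h_6 from 55/36y - 55/36 → 0
  remainder 0.

S(f_2,f_3): lcm = x^2y. S = -1/8xy^2 - 7/24xy - 7/12x + 5/8y^2 + 3/8y.
  leading term xy^2: subtract (1/48y^2)·f_1 from -1/8xy^2 - 7/24xy - 7/12x + 5/8y^2 + 3/8y → -7/24xy - 7/12x - 1/48y^3 + 25/48y^2 + 3/8y
  leading term xy: subtract (7/144y)·f_1 from -7/24xy - 7/12x - 1/48y^3 + 25/48y^2 + 3/8y → -7/12x - 1/48y^3 + 17/36y^2 + 19/144y
  leading term x: subtract (7/72)·f_1 from -7/12x - 1/48y^3 + 17/36y^2 + 19/144y → -1/48y^3 + 17/36y^2 + 5/144y - 35/72
  leading term y^3: subtract (1/8y)·h_5 from -1/48y^3 + 17/36y^2 + 5/144y - 35/72 → 151/288y^2 - 11/288y - 35/72
  leading term y^2: subtract (-151/48)·h_5 from 151/288y^2 - 11/288y - 35/72 → -259/192y + 259/192
  leading term y: subtract (-7/2)·h_6 from -259/192y + 259/192 → 0
  remainder 0.

S(f_2,f_4): lcm = xy. S = -7/9y^2 - 5/12y + 43/36.
  leading term y^2: subtract (14/3)·h_5 from -7/9y^2 - 5/12y + 43/36 → 55/36y - 55/36
  leading term y: subtract (440/111)·h_6 from 55/36y - 55/36 → 0
  remainder 0.

S(f_3,f_4): lcm = x^2y. S = -47/72xy^2 - 1/8xy + 16/9x - 5/8y^2 - 3/8y.
  leading term xy^2: subtract (47/432y^2)·f_1 from -47/72xy^2 - 1/8xy + 16/9x - 5/8y^2 - 3/8y → -1/8xy + 16/9x - 47/432y^3 - 505/432y^2 - 3/8y
  leading term xy: subtract (1/48y)·f_1 from -1/8xy + 16/9x - 47/432y^3 - 505/432y^2 - 3/8y → 16/9x - 47/432y^3 - 257/216y^2 - 23/48y
  leading term x: subtract (-8/27)·f_1 from 16/9x - 47/432y^3 - 257/216y^2 - 23/48y → -47/432y^3 - 257/216y^2 - 79/432y + 40/27
  leading term y^3: subtract (47/72y)·h_5 from -47/432y^3 - 257/216y^2 - 79/432y + 40/27 → -793/864y^2 - 487/864y + 40/27
  leading term y^2: subtract (793/144)·h_5 from -793/864y^2 - 487/864y + 40/27 → 997/576y - 997/576
  leading term y: subtract (997/222)·h_6 from 997/576y - 997/576 → 0
  remainder 0.

S(f_1,h_5): leading monomials are coprime, so the S-polynomial reduces to 0 (Buchberger's first criterion).
S(f_2,h_5): lcm = xy^2. S = -5/2xy + 7/2x - 5/12y^2 - 7/12y.
  leading term xy: subtract (5/12y)·f_1 from -5/2xy + 7/2x - 5/12y^2 - 7/12y → 7/2x - 5/6y^2 - 8/3y
  leading term x: subtract (-7/12)·f_1 from 7/2x - 5/6y^2 - 8/3y → -5/6y^2 - 25/12y + 35/12
  leading term y^2: subtract (5)·h_5 from -5/6y^2 - 25/12y + 35/12 → 0
  remainder 0.

S(f_3,h_5): leading monomials are coprime, so the S-polynomial reduces to 0 (Buchberger's first criterion).
S(f_4,h_5): lcm = xy^2. S = -5/2xy + 7/2x + 7/9y^3 - 16/9y.
  leading term xy: subtract (5/12y)·f_1 from -5/2xy + 7/2x + 7/9y^3 - 16/9y → 7/2x + 7/9y^3 - 5/12y^2 - 139/36y
  leading term x: subtract (-7/12)·f_1 from 7/2x + 7/9y^3 - 5/12y^2 - 139/36y → 7/9y^3 - 5/12y^2 - 59/18y + 35/12
  leading term y^3: subtract (-14/3y)·h_5 from 7/9y^3 - 5/12y^2 - 59/18y + 35/12 → -85/36y^2 - 5/9y + 35/12
  leading term y^2: subtract (85/6)·h_5 from -85/36y^2 - 5/9y + 35/12 → 385/72y - 385/72
  leading term y: subtract (1540/111)·h_6 from 385/72y - 385/72 → 0
  remainder 0.

S(f_1,h_6): leading monomials are coprime, so the S-polynomial reduces to 0 (Buchberger's first criterion).
S(f_2,h_6): lcm = xy. S = x - 5/12y - 7/12.
  leading term x: subtract (-1/6)·f_1 from x - 5/12y - 7/12 → -1/4y + 1/4
  leading term y: subtract (-24/37)·h_6 from -1/4y + 1/4 → 0
  remainder 0.

S(f_3,h_6): leading monomials are coprime, so the S-polynomial reduces to 0 (Buchberger's first criterion).
S(f_4,h_6): lcm = xy. S = x + 7/9y^2 - 16/9.
  leading term x: subtract (-1/6)·f_1 from x + 7/9y^2 - 16/9 → 7/9y^2 + 1/6y - 17/18
  leading term y^2: subtract (-14/3)·h_5 from 7/9y^2 + 1/6y - 17/18 → -16/9y + 16/9
  leading term y: subtract (-512/111)·h_6 from -16/9y + 16/9 → 0
  remainder 0.

S(h_5,h_6): lcm = y^2. S = 7/2y - 7/2.
  leading term y: subtract (336/37)·h_6 from 7/2y - 7/2 → 0
  remainder 0.

Every S-polynomial of the final basis reduces to 0, so we have a Gröbner basis.
Inter-reduce: drop elements whose leading term is divisible by another's, tail-reduce, and make monic.
Reduced Gröbner basis: {x - 1, y - 1}.
Label its elements g_1 = x - 1, g_2 = y - 1.

Reduce p = -3xy - 7x - 2y + 12 modulo G:
  leading term xy: subtract (-3y)·g_1 from -3xy - 7x - 2y + 12 → -7x - 5y + 12
  leading term x: subtract (-7)·g_1 from -7x - 5y + 12 → -5y + 5
  leading term y: subtract (-5)·g_2 from -5y + 5 → 0
  normal form = 0.
Since the normal form is 0, p ∈ I.

The remainder on division by a Gröbner basis is unique — it is the normal form.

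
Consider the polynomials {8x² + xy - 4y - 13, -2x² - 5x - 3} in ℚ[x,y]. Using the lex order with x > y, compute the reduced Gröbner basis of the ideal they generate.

G = {x + 11/42y + 53/42, y² + 1/11y - 10/11}

f_1 = 8x² + xy - 4y - 13, LT = x².
f_2 = -2x² - 5x - 3, LT = x².

S(f_1,f_2): lcm = x². S = ⅛xy - 5/2x - ½y - 25/8.
  leading term xy: no divisor's leading term divides it; move ⅛xy to the remainder.
  leading term x: no divisor's leading term divides it; move -5/2x to the remainder.
  leading term y: no divisor's leading term divides it; move -½y to the remainder.
  leading term 1: no divisor's leading term divides it; move -25/8 to the remainder.
  remainder ⅛xy - 5/2x - ½y - 25/8 ≠ 0; add g_3 = ⅛xy - 5/2x - ½y - 25/8 to the basis.

S(f_1,g_3): lcm = x²y. S = 20x² + ⅛xy² + 4xy + 25x - ½y² - 13/8y.
  leading term x²: subtract (5/2)·f_1 from 20x² + ⅛xy² + 4xy + 25x - ½y² - 13/8y → ⅛xy² + 3/2xy + 25x - ½y² + 67/8y + 65/2
  leading term xy²: subtract (y)·g_3 from ⅛xy² + 3/2xy + 25x - ½y² + 67/8y + 65/2 → 4xy + 25x + 23/2y + 65/2
  leading term xy: subtract (32)·g_3 from 4xy + 25x + 23/2y + 65/2 → 105x + 55/2y + 265/2
  leading term x: no divisor's leading term divides it; move 105x to the remainder.
  leading term y: no divisor's leading term divides it; move 55/2y to the remainder.
  leading term 1: no divisor's leading term divides it; move 265/2 to the remainder.
  remainder 105x + 55/2y + 265/2 ≠ 0; add g_4 = 105x + 55/2y + 265/2 to the basis.

S(f_2,g_3): lcm = x²y. S = 20x² + 13/2xy + 25x + 3/2y.
  leading term x²: subtract (5/2)·f_1 from 20x² + 13/2xy + 25x + 3/2y → 4xy + 25x + 23/2y + 65/2
  leading term xy: subtract (32)·g_3 from 4xy + 25x + 23/2y + 65/2 → 105x + 55/2y + 265/2
  leading term x: subtract (1)·g_4 from 105x + 55/2y + 265/2 → 0
  remainder 0.

S(f_1,g_4): lcm = x². S = -23/168xy - 53/42x - ½y - 13/8.
  leading term xy: subtract (-23/21)·g_3 from -23/168xy - 53/42x - ½y - 13/8 → -4x - 22/21y - 106/21
  leading term x: subtract (-4/105)·g_4 from -4x - 22/21y - 106/21 → 0
  remainder 0.

S(f_2,g_4): lcm = x². S = -11/42xy + 26/21x + 3/2.
  leading term xy: subtract (-44/21)·g_3 from -11/42xy + 26/21x + 3/2 → -4x - 22/21y - 106/21
  leading term x: subtract (-4/105)·g_4 from -4x - 22/21y - 106/21 → 0
  remainder 0.

S(g_3,g_4): lcm = xy. S = -20x - 11/42y² - 221/42y - 25.
  leading term x: subtract (-4/21)·g_4 from -20x - 11/42y² - 221/42y - 25 → -11/42y² - 1/42y + 5/21
  leading term y²: no divisor's leading term divides it; move -11/42y² to the remainder.
  leading term y: no divisor's leading term divides it; move -1/42y to the remainder.
  leading term 1: no divisor's leading term divides it; move 5/21 to the remainder.
  remainder -11/42y² - 1/42y + 5/21 ≠ 0; add g_5 = -11/42y² - 1/42y + 5/21 to the basis.

S(f_1,g_5): leading monomials are coprime, so the S-polynomial reduces to 0 (Buchberger's first criterion).
S(f_2,g_5): leading monomials are coprime, so the S-polynomial reduces to 0 (Buchberger's first criterion).
S(g_3,g_5): lcm = xy². S = -221/11xy + 10/11x - 4y² - 25y.
  leading term xy: subtract (-1768/11)·g_3 from -221/11xy + 10/11x - 4y² - 25y → -4410/11x - 4y² - 1159/11y - 5525/11
  leading term x: subtract (-42/11)·g_4 from -4410/11x - 4y² - 1159/11y - 5525/11 → -4y² - 4/11y + 40/11
  leading term y²: subtract (168/11)·g_5 from -4y² - 4/11y + 40/11 → 0
  remainder 0.

S(g_4,g_5): leading monomials are coprime, so the S-polynomial reduces to 0 (Buchberger's first criterion).
Every S-polynomial of the final basis reduces to 0, so we have a Gröbner basis.
Inter-reduce: drop elements whose leading term is divisible by another's, tail-reduce, and make monic.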